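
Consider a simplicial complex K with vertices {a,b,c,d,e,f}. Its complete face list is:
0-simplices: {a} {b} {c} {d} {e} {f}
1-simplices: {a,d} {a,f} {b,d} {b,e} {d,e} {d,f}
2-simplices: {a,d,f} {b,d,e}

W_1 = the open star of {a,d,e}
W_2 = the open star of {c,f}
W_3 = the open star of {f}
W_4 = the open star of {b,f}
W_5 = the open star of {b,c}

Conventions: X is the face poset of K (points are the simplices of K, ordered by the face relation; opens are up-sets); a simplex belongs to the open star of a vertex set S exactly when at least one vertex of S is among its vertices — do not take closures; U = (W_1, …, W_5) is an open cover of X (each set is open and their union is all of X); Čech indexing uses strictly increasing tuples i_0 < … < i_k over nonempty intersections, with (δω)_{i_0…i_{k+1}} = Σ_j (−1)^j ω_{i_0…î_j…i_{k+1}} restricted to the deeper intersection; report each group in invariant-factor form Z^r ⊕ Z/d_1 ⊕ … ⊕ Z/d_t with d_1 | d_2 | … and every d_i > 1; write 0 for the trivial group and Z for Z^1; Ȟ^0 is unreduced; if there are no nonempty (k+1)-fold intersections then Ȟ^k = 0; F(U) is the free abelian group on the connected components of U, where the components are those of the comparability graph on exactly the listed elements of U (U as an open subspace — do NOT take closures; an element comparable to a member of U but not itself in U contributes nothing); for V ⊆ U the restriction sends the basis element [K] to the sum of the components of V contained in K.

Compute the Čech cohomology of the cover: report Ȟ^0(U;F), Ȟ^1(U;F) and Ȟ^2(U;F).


Ȟ^0(U;F) ≅ Z^2,  Ȟ^1(U;F) ≅ 0,  Ȟ^2(U;F) ≅ 0

nerve of the cover:
  W1={{a},{d},{e},{a,d},{a,f},{b,d},{b,e},{d,e},{d,f},{a,d,f},{b,d,e}} W2={{c},{f},{a,f},{d,f},{a,d,f}} W3={{f},{a,f},{d,f},{a,d,f}} W4={{b},{f},{a,f},{b,d},{b,e},{d,f},{a,d,f},{b,d,e}} W5={{b},{c},{b,d},{b,e},{b,d,e}}
  W12={{a,f},{d,f},{a,d,f}} W13={{a,f},{d,f},{a,d,f}} W14={{a,f},{b,d},{b,e},{d,f},{a,d,f},{b,d,e}} W15={{b,d},{b,e},{b,d,e}} W23={{f},{a,f},{d,f},{a,d,f}} W24={{f},{a,f},{d,f},{a,d,f}} W25={{c}} W34={{f},{a,f},{d,f},{a,d,f}} W45={{b},{b,d},{b,e},{b,d,e}}
  W123={{a,f},{d,f},{a,d,f}} W124={{a,f},{d,f},{a,d,f}} W134={{a,f},{d,f},{a,d,f}} W145={{b,d},{b,e},{b,d,e}} W234={{f},{a,f},{d,f},{a,d,f}}
  W1234={{a,f},{d,f},{a,d,f}}
components per intersection:
  W1: {{a},{d},{e},{a,d},{a,f},{b,d},{b,e},{d,e},{d,f},{a,d,f},{b,d,e}}
  W2: {{c}} {{f},{a,f},{d,f},{a,d,f}}
  W3: {{f},{a,f},{d,f},{a,d,f}}
  W4: {{b},{b,d},{b,e},{b,d,e}} {{f},{a,f},{d,f},{a,d,f}}
  W5: {{b},{b,d},{b,e},{b,d,e}} {{c}}
  W12: {{a,f},{d,f},{a,d,f}}
  W13: {{a,f},{d,f},{a,d,f}}
  W14: {{a,f},{d,f},{a,d,f}} {{b,d},{b,e},{b,d,e}}
  W15: {{b,d},{b,e},{b,d,e}}
  W23: {{f},{a,f},{d,f},{a,d,f}}
  W24: {{f},{a,f},{d,f},{a,d,f}}
  W25: {{c}}
  W34: {{f},{a,f},{d,f},{a,d,f}}
  W45: {{b},{b,d},{b,e},{b,d,e}}
  W123: {{a,f},{d,f},{a,d,f}}
  W124: {{a,f},{d,f},{a,d,f}}
  W134: {{a,f},{d,f},{a,d,f}}
  W145: {{b,d},{b,e},{b,d,e}}
  W234: {{f},{a,f},{d,f},{a,d,f}}
  W1234: {{a,f},{d,f},{a,d,f}}
C dims 8,10,5,1; δ0: rk 6, SNF 1^6; δ1: rk 4, SNF 1^4; δ2: rk 1, SNF 1^1
Ȟ^0 = (8 − 6) − 0 = 2, so Ȟ^0 ≅ Z^2
Ȟ^1 = (10 − 4) − 6 = 0, so Ȟ^1 ≅ 0
Ȟ^2 = (5 − 1) − 4 = 0, so Ȟ^2 ≅ 0


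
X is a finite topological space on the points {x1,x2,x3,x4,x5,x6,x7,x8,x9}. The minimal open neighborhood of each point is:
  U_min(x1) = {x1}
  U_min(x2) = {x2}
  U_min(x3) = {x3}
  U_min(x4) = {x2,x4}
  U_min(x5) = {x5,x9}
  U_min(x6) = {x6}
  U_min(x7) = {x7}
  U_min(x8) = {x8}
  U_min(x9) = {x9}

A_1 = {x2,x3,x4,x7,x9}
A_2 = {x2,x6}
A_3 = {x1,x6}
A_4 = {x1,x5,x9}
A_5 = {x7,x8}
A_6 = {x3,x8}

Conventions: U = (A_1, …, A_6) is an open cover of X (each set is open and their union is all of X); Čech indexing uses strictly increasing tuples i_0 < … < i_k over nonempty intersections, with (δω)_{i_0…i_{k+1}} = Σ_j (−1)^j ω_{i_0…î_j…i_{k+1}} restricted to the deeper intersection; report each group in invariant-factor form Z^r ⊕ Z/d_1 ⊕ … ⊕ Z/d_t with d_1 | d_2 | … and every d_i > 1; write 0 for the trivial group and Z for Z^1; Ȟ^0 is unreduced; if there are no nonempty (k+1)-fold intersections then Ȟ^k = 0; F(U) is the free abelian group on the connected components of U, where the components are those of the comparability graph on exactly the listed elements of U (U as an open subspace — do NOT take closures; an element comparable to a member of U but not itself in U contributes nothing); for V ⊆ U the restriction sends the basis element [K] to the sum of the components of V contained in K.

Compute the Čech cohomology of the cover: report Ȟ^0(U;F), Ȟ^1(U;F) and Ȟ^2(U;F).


nonempty intersections:
  A12={x2} A14={x9} A15={x7} A16={x3} A23={x6} A34={x1} A56={x8}
components per intersection:
  A1: {x2,x4} {x3} {x7} {x9}
  A2: {x2} {x6}
  A3: {x1} {x6}
  A4: {x1} {x5,x9}
  A5: {x7} {x8}
  A6: {x3} {x8}
  A12: {x2}
  A14: {x9}
  A15: {x7}
  A16: {x3}
  A23: {x6}
  A34: {x1}
  A56: {x8}
C dims 14,7; δ0: rk 7, SNF 1^7
Ȟ^0: (14−7)−0=7 ⇒ Z^7
Ȟ^1: (7−0)−7=0 ⇒ 0
Ȟ^2: (0−0)−0=0 ⇒ 0

Ȟ^0 ≅ Z^7, Ȟ^1 ≅ 0, Ȟ^2 ≅ 0


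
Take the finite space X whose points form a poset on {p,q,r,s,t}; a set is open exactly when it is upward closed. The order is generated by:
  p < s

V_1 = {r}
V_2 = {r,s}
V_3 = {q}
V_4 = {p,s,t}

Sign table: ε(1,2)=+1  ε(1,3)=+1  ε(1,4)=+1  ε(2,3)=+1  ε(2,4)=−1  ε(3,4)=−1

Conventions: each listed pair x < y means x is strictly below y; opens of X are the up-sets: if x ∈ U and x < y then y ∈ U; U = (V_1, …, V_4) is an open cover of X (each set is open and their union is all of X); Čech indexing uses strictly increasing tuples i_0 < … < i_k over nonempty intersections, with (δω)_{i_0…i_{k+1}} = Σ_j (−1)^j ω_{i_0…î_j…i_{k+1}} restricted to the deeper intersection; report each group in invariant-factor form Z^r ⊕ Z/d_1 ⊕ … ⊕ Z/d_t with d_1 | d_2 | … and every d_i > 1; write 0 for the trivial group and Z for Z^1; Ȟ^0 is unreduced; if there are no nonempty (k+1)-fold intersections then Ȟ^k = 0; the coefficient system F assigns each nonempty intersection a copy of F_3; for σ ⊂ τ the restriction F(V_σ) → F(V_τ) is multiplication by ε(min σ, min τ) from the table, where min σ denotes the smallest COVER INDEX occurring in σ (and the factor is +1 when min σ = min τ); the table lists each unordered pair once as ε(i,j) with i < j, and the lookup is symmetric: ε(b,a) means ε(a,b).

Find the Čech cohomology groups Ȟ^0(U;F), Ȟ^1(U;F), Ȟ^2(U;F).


intersection data:
  V12={r} V24={s}
C dims 4,2; δ0: rk_F3 2
Ȟ^0 = (4 − 2) − 0 = 2, so Ȟ^0 ≅ Z/3 ⊕ Z/3
Ȟ^1 = (2 − 0) − 2 = 0, so Ȟ^1 ≅ 0
Ȟ^2 = (0 − 0) − 0 = 0, so Ȟ^2 ≅ 0

Ȟ^0(U;F) ≅ Z/3 ⊕ Z/3, Ȟ^1(U;F) ≅ 0, Ȟ^2(U;F) ≅ 0


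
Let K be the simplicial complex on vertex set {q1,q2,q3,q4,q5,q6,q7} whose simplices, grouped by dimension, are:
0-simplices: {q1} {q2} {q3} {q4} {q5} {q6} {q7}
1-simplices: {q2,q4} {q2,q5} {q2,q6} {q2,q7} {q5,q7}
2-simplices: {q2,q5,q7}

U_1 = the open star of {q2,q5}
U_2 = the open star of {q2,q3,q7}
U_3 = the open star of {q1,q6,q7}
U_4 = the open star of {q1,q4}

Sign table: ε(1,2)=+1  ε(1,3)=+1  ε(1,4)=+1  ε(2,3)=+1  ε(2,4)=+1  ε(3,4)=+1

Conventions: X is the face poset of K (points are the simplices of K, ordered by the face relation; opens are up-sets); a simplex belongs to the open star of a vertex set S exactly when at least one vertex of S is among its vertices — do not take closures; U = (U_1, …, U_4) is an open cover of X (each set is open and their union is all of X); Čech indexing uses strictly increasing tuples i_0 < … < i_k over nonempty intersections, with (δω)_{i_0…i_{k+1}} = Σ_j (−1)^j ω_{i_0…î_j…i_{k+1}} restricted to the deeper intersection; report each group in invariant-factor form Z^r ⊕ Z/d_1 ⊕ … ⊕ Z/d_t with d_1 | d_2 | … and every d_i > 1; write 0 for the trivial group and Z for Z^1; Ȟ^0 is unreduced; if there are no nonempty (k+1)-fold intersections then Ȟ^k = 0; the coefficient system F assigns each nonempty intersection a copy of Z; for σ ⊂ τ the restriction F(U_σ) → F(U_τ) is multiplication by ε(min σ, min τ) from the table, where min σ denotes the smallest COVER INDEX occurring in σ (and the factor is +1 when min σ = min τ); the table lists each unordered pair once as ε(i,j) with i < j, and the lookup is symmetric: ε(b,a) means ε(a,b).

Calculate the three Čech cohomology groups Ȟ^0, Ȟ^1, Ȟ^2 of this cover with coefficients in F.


Ȟ^0 = Z,  Ȟ^1 = Z,  Ȟ^2 = 0

intersection data:
  U1={{q2},{q5},{q2,q4},{q2,q5},{q2,q6},{q2,q7},{q5,q7},{q2,q5,q7}} U2={{q2},{q3},{q7},{q2,q4},{q2,q5},{q2,q6},{q2,q7},{q5,q7},{q2,q5,q7}} U3={{q1},{q6},{q7},{q2,q6},{q2,q7},{q5,q7},{q2,q5,q7}} U4={{q1},{q4},{q2,q4}}
  U12={{q2},{q2,q4},{q2,q5},{q2,q6},{q2,q7},{q5,q7},{q2,q5,q7}} U13={{q2,q6},{q2,q7},{q5,q7},{q2,q5,q7}} U14={{q2,q4}} U23={{q7},{q2,q6},{q2,q7},{q5,q7},{q2,q5,q7}} U24={{q2,q4}} U34={{q1}}
  U123={{q2,q6},{q2,q7},{q5,q7},{q2,q5,q7}} U124={{q2,q4}}
C dims 4,6,2; δ0: rk 3, SNF 1^3; δ1: rk 2, SNF 1^2
Ȟ^0 = (4 − 3) − 0 = 1, so Ȟ^0 ≅ Z
Ȟ^1 = (6 − 2) − 3 = 1, so Ȟ^1 ≅ Z
Ȟ^2 = (2 − 0) − 2 = 0, so Ȟ^2 ≅ 0


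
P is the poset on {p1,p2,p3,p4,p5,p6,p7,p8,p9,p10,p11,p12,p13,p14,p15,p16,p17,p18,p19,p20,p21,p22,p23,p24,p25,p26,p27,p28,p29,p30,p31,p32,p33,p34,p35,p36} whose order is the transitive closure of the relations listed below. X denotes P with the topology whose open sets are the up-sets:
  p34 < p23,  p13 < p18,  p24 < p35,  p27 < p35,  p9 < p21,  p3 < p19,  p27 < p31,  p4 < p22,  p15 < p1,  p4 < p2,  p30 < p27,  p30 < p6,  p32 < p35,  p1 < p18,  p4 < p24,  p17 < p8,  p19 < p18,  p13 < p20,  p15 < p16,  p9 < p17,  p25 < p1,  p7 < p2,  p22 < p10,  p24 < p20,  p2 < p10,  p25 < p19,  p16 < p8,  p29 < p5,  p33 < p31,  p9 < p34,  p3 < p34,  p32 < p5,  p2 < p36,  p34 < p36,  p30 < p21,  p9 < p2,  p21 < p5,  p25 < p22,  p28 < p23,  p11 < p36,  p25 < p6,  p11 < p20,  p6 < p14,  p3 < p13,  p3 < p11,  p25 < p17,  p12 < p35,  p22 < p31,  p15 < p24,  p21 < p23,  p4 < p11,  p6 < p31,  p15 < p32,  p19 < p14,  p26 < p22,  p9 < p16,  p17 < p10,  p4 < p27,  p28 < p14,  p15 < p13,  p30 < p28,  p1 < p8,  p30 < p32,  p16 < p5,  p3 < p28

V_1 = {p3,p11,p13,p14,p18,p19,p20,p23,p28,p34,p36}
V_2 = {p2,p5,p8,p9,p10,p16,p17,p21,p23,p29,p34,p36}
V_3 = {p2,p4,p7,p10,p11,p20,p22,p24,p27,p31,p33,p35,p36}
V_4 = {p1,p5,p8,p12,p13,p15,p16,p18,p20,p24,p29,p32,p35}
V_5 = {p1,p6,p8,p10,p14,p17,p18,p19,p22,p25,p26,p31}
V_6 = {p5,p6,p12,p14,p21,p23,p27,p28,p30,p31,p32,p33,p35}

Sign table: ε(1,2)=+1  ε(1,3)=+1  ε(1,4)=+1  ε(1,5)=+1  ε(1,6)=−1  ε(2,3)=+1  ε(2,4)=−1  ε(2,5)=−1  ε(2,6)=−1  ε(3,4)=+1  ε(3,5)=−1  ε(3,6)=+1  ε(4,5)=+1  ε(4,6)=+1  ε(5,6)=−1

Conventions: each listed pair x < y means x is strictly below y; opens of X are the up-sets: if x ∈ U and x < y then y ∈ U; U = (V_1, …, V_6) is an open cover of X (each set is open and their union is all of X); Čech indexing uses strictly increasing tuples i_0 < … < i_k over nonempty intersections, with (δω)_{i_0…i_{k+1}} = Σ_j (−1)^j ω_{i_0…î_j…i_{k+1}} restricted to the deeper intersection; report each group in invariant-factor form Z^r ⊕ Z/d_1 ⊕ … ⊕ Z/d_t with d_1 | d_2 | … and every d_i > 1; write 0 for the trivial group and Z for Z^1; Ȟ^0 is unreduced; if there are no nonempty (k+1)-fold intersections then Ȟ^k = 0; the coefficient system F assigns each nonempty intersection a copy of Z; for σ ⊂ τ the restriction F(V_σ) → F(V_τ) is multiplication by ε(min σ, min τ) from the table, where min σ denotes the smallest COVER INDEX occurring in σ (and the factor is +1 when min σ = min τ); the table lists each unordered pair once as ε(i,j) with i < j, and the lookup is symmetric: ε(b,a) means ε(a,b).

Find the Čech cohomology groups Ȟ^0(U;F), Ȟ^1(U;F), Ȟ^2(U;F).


nonempty overlaps:
  V12={p23,p34,p36} V13={p11,p20,p36} V14={p13,p18,p20} V15={p14,p18,p19} V16={p14,p23,p28} V23={p2,p10,p36} V24={p5,p8,p16,p29} V25={p8,p10,p17} V26={p5,p21,p23} V34={p20,p24,p35} V35={p10,p22,p31} V36={p27,p31,p33,p35} V45={p1,p8,p18} V46={p5,p12,p32,p35} V56={p6,p14,p31}
  V123={p36} V126={p23} V134={p20} V145={p18} V156={p14} V235={p10} V245={p8} V246={p5} V346={p35} V356={p31}
C dims 6,15,10; δ0: rk 6, SNF 1^5·2; δ1: rk 9, SNF 1^9
degree 0: 6−6−0 = 0 → Ȟ^0 ≅ 0
degree 1: 15−9−6 = 0 plus torsion [2] → Ȟ^1 ≅ Z/2
degree 2: 10−0−9 = 1 → Ȟ^2 ≅ Z

Ȟ^0(U;F) ≅ 0, Ȟ^1(U;F) ≅ Z/2, Ȟ^2(U;F) ≅ Z


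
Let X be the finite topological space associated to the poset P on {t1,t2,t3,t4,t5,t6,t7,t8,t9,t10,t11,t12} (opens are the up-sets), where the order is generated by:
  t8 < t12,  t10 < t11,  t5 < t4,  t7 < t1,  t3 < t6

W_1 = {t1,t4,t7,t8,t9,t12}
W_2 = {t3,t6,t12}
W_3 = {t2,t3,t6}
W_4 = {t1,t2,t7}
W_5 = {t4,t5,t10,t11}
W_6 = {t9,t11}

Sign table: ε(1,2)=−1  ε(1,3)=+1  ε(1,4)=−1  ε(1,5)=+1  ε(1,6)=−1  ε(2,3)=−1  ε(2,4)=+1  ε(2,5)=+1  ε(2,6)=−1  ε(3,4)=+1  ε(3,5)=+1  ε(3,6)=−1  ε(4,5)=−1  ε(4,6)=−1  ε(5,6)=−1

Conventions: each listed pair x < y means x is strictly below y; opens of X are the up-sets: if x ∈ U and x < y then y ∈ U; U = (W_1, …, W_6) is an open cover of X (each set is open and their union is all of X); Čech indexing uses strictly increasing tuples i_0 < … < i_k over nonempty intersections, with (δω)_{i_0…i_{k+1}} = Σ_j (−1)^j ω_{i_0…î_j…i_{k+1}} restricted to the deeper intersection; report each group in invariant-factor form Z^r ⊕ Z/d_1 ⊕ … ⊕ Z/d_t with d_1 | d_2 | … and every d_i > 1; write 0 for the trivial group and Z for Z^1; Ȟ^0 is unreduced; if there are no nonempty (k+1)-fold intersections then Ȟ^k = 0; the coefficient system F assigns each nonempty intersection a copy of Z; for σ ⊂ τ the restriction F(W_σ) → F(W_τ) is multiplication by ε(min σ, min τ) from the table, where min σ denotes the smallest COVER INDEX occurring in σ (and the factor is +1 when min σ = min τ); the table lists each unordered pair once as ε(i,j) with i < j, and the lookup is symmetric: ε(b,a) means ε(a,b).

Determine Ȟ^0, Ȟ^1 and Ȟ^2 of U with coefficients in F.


Ȟ^0 = 0, Ȟ^1 = Z ⊕ Z/2 and Ȟ^2 = 0

nerve of the cover:
  W12={t12} W14={t1,t7} W15={t4} W16={t9} W23={t3,t6} W34={t2} W56={t11}
C dims 6,7; δ0: rk 6, SNF 1^5·2
Ȟ^0 = (6 − 6) − 0 = 0, so Ȟ^0 ≅ 0
Ȟ^1 = (7 − 0) − 6 = 1 plus torsion [2], so Ȟ^1 ≅ Z ⊕ Z/2
Ȟ^2 = (0 − 0) − 0 = 0, so Ȟ^2 ≅ 0


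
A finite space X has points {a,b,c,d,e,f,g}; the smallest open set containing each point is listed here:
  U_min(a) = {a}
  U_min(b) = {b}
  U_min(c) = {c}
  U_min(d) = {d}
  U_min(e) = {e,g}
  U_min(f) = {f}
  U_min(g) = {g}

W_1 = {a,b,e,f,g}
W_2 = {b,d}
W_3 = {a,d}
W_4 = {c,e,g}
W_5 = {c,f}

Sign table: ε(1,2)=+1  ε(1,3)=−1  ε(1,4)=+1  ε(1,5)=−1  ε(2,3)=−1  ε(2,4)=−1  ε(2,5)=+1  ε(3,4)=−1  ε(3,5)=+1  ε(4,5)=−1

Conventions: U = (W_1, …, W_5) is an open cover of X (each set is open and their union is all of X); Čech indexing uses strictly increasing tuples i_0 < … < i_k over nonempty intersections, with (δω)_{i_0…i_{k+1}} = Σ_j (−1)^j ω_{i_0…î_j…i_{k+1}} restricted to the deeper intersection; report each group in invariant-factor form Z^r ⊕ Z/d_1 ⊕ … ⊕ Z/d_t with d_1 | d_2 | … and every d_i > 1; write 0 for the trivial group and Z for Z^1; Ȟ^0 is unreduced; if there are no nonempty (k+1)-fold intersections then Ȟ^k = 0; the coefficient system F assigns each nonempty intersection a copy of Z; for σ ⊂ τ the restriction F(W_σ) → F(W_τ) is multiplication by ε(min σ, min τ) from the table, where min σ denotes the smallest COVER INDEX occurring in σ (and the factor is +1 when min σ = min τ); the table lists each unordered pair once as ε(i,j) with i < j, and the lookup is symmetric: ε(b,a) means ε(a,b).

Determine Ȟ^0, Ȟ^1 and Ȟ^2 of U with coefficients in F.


Ȟ^0 ≅ Z, Ȟ^1 ≅ Z^2 and Ȟ^2 ≅ 0

nonempty overlaps:
  W12={b} W13={a} W14={e,g} W15={f} W23={d} W45={c}
C dims 5,6; δ0: rk 4, SNF 1^4
degree 0: 5−4−0 = 1 → Ȟ^0 ≅ Z
degree 1: 6−0−4 = 2 → Ȟ^1 ≅ Z^2
degree 2: 0−0−0 = 0 → Ȟ^2 ≅ 0


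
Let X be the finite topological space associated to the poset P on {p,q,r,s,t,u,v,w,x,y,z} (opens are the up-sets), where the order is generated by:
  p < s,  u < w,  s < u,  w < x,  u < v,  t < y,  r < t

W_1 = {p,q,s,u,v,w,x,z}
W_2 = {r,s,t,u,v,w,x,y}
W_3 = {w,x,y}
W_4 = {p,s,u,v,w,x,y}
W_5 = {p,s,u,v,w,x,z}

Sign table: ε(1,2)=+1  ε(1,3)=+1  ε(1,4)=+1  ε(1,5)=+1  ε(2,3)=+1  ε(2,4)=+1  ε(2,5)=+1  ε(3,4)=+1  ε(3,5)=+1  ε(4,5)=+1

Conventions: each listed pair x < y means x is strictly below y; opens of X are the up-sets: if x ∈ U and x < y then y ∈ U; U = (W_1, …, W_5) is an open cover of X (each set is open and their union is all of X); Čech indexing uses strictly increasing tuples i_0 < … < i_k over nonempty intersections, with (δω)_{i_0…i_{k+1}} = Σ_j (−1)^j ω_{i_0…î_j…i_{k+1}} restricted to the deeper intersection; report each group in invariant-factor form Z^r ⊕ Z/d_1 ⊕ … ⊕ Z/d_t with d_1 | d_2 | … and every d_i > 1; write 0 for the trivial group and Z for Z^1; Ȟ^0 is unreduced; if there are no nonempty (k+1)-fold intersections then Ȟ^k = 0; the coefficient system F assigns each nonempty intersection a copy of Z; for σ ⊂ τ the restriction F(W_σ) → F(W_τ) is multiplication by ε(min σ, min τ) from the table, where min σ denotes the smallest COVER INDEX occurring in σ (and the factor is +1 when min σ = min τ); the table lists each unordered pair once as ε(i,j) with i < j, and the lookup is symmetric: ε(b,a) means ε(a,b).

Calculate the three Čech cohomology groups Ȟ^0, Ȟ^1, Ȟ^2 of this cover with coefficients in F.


intersection data:
  W12={s,u,v,w,x} W13={w,x} W14={p,s,u,v,w,x} W15={p,s,u,v,w,x,z} W23={w,x,y} W24={s,u,v,w,x,y} W25={s,u,v,w,x} W34={w,x,y} W35={w,x} W45={p,s,u,v,w,x}
  W123={w,x} W124={s,u,v,w,x} W125={s,u,v,w,x} W134={w,x} W135={w,x} W145={p,s,u,v,w,x} W234={w,x,y} W235={w,x} W245={s,u,v,w,x} W345={w,x}
  W1234={w,x} W1235={w,x} W1245={s,u,v,w,x} W1345={w,x} W2345={w,x}
  W12345={w,x}
C dims 5,10,10,5; δ0: rk 4, SNF 1^4; δ1: rk 6, SNF 1^6; δ2: rk 4, SNF 1^4
Ȟ^0 = (5 − 4) − 0 = 1, so Ȟ^0 ≅ Z
Ȟ^1 = (10 − 6) − 4 = 0, so Ȟ^1 ≅ 0
Ȟ^2 = (10 − 4) − 6 = 0, so Ȟ^2 ≅ 0

Ȟ^0 ≅ Z; Ȟ^1 ≅ 0; Ȟ^2 ≅ 0


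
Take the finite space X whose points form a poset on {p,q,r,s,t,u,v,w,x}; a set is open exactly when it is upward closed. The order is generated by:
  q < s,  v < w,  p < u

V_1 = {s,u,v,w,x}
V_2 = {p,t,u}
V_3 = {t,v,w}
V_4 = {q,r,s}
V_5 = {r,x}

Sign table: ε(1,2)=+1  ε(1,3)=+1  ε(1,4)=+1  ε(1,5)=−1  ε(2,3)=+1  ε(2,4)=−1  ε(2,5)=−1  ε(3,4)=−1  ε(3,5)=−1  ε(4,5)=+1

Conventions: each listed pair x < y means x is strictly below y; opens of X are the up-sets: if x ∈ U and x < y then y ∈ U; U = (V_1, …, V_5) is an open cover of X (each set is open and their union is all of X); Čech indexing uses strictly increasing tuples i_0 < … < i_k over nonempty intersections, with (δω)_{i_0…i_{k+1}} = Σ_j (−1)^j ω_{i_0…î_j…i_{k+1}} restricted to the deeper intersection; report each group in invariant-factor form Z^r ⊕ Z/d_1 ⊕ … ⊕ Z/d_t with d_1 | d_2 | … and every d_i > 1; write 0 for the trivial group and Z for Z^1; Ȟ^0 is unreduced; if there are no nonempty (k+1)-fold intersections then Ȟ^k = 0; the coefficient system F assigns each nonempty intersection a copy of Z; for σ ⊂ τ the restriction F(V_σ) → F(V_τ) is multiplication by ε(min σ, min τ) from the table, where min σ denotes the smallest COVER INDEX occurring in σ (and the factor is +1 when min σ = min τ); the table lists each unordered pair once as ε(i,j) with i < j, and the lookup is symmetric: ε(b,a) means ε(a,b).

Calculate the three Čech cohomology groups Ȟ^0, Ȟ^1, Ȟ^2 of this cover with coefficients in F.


nerve of the cover:
  V12={u} V13={v,w} V14={s} V15={x} V23={t} V45={r}
C dims 5,6; δ0: rk 5, SNF 1^4·2
Ȟ^0 = (5 − 5) − 0 = 0, so Ȟ^0 ≅ 0
Ȟ^1 = (6 − 0) − 5 = 1 plus torsion [2], so Ȟ^1 ≅ Z ⊕ Z/2
Ȟ^2 = (0 − 0) − 0 = 0, so Ȟ^2 ≅ 0

Ȟ^0(U;F) ≅ 0, Ȟ^1(U;F) ≅ Z ⊕ Z/2 and Ȟ^2(U;F) ≅ 0


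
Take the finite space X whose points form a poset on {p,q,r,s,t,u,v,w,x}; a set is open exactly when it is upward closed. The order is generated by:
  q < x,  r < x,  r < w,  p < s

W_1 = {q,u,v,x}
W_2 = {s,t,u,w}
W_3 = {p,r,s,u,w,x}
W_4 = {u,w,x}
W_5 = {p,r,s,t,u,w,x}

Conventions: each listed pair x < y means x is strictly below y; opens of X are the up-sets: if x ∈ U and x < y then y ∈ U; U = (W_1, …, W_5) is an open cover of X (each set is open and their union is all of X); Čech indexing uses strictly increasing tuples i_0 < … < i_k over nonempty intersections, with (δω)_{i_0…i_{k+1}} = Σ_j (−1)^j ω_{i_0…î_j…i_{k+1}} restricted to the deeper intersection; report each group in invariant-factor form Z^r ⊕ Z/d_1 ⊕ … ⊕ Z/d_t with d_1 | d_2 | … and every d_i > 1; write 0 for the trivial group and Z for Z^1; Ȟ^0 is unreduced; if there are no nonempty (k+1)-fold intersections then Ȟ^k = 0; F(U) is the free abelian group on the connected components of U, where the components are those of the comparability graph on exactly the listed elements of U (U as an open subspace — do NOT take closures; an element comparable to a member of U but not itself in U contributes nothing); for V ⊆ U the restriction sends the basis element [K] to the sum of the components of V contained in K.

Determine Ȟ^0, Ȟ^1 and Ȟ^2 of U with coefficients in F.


Ȟ^0 ≅ Z^5, Ȟ^1 ≅ 0, Ȟ^2 ≅ 0

nerve simplices:
  W12={u} W13={u,x} W14={u,x} W15={u,x} W23={s,u,w} W24={u,w} W25={s,t,u,w} W34={u,w,x} W35={p,r,s,u,w,x} W45={u,w,x}
  W123={u} W124={u} W125={u} W134={u,x} W135={u,x} W145={u,x} W234={u,w} W235={s,u,w} W245={u,w} W345={u,w,x}
  W1234={u} W1235={u} W1245={u} W1345={u,x} W2345={u,w}
  W12345={u}
components per intersection:
  W1: {q,x} {u} {v}
  W2: {s} {t} {u} {w}
  W3: {p,s} {r,w,x} {u}
  W4: {u} {w} {x}
  W5: {p,s} {r,w,x} {t} {u}
  W12: {u}
  W13: {u} {x}
  W14: {u} {x}
  W15: {u} {x}
  W23: {s} {u} {w}
  W24: {u} {w}
  W25: {s} {t} {u} {w}
  W34: {u} {w} {x}
  W35: {p,s} {r,w,x} {u}
  W45: {u} {w} {x}
  W123: {u}
  W124: {u}
  W125: {u}
  W134: {u} {x}
  W135: {u} {x}
  W145: {u} {x}
  W234: {u} {w}
  W235: {s} {u} {w}
  W245: {u} {w}
  W345: {u} {w} {x}
  W1234: {u}
  W1235: {u}
  W1245: {u}
  W1345: {u} {x}
  W2345: {u} {w}
  W12345: {u}
C dims 17,25,19,7; δ0: rk 12, SNF 1^12; δ1: rk 13, SNF 1^13; δ2: rk 6, SNF 1^6
degree 0: 17−12−0 = 5 → Ȟ^0 ≅ Z^5
degree 1: 25−13−12 = 0 → Ȟ^1 ≅ 0
degree 2: 19−6−13 = 0 → Ȟ^2 ≅ 0


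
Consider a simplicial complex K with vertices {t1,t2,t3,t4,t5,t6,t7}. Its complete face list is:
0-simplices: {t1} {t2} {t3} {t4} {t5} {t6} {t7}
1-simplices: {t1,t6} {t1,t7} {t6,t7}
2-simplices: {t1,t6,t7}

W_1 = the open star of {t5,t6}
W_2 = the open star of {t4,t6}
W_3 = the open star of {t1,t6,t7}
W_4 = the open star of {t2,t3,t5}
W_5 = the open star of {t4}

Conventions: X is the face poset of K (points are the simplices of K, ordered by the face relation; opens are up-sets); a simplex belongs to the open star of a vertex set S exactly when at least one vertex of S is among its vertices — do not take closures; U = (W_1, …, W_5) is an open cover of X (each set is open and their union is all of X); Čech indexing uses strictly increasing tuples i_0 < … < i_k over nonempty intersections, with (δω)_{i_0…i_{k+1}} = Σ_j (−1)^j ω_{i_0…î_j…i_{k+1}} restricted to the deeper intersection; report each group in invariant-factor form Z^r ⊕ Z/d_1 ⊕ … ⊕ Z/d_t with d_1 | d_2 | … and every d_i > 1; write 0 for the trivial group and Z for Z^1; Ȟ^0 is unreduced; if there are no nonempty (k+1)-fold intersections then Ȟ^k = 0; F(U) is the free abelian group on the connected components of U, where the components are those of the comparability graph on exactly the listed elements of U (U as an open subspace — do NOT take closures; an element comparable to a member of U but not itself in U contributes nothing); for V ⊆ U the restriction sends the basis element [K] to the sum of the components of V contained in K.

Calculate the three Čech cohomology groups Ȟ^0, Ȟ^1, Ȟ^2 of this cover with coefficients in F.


nerve simplices:
  W1={{t5},{t6},{t1,t6},{t6,t7},{t1,t6,t7}} W2={{t4},{t6},{t1,t6},{t6,t7},{t1,t6,t7}} W3={{t1},{t6},{t7},{t1,t6},{t1,t7},{t6,t7},{t1,t6,t7}} W4={{t2},{t3},{t5}} W5={{t4}}
  W12={{t6},{t1,t6},{t6,t7},{t1,t6,t7}} W13={{t6},{t1,t6},{t6,t7},{t1,t6,t7}} W14={{t5}} W23={{t6},{t1,t6},{t6,t7},{t1,t6,t7}} W25={{t4}}
  W123={{t6},{t1,t6},{t6,t7},{t1,t6,t7}}
components per intersection:
  W1: {{t5}} {{t6},{t1,t6},{t6,t7},{t1,t6,t7}}
  W2: {{t4}} {{t6},{t1,t6},{t6,t7},{t1,t6,t7}}
  W3: {{t1},{t6},{t7},{t1,t6},{t1,t7},{t6,t7},{t1,t6,t7}}
  W4: {{t2}} {{t3}} {{t5}}
  W5: {{t4}}
  W12: {{t6},{t1,t6},{t6,t7},{t1,t6,t7}}
  W13: {{t6},{t1,t6},{t6,t7},{t1,t6,t7}}
  W14: {{t5}}
  W23: {{t6},{t1,t6},{t6,t7},{t1,t6,t7}}
  W25: {{t4}}
  W123: {{t6},{t1,t6},{t6,t7},{t1,t6,t7}}
C dims 9,5,1; δ0: rk 4, SNF 1^4; δ1: rk 1, SNF 1^1
degree 0: 9−4−0 = 5 → Ȟ^0 ≅ Z^5
degree 1: 5−1−4 = 0 → Ȟ^1 ≅ 0
degree 2: 1−0−1 = 0 → Ȟ^2 ≅ 0

Ȟ^0 ≅ Z^5, Ȟ^1 ≅ 0 and Ȟ^2 ≅ 0


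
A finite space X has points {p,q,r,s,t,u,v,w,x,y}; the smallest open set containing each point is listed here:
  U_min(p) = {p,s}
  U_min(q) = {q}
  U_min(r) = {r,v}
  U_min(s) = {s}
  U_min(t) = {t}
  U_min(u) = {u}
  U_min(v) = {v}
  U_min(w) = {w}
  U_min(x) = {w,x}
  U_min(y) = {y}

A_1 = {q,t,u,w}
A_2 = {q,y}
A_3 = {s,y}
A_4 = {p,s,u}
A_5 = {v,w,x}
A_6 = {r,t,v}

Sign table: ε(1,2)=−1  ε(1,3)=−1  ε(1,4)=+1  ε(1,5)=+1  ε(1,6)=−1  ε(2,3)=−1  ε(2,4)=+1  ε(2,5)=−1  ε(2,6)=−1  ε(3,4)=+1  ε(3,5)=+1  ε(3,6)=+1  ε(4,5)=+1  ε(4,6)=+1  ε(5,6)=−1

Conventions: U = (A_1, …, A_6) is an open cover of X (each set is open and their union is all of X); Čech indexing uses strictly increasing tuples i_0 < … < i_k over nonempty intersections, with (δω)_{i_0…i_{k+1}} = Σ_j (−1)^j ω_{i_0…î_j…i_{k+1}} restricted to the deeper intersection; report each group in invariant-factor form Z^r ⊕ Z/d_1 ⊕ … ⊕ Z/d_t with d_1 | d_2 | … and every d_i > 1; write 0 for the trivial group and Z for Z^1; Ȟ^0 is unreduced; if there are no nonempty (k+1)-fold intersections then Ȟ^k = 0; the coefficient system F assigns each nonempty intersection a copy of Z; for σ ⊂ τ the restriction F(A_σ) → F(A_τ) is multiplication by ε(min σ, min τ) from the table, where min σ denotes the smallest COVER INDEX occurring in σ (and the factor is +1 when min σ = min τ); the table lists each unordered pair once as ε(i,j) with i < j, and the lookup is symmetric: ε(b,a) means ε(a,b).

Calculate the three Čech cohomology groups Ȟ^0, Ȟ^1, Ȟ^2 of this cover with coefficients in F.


Ȟ^0(U;F) ≅ Z; Ȟ^1(U;F) ≅ Z^2; Ȟ^2(U;F) ≅ 0

nerve of the cover:
  A12={q} A14={u} A15={w} A16={t} A23={y} A34={s} A56={v}
C dims 6,7; δ0: rk 5, SNF 1^5
Ȟ^0 = (6 − 5) − 0 = 1, so Ȟ^0 ≅ Z
Ȟ^1 = (7 − 0) − 5 = 2, so Ȟ^1 ≅ Z^2
Ȟ^2 = (0 − 0) − 0 = 0, so Ȟ^2 ≅ 0


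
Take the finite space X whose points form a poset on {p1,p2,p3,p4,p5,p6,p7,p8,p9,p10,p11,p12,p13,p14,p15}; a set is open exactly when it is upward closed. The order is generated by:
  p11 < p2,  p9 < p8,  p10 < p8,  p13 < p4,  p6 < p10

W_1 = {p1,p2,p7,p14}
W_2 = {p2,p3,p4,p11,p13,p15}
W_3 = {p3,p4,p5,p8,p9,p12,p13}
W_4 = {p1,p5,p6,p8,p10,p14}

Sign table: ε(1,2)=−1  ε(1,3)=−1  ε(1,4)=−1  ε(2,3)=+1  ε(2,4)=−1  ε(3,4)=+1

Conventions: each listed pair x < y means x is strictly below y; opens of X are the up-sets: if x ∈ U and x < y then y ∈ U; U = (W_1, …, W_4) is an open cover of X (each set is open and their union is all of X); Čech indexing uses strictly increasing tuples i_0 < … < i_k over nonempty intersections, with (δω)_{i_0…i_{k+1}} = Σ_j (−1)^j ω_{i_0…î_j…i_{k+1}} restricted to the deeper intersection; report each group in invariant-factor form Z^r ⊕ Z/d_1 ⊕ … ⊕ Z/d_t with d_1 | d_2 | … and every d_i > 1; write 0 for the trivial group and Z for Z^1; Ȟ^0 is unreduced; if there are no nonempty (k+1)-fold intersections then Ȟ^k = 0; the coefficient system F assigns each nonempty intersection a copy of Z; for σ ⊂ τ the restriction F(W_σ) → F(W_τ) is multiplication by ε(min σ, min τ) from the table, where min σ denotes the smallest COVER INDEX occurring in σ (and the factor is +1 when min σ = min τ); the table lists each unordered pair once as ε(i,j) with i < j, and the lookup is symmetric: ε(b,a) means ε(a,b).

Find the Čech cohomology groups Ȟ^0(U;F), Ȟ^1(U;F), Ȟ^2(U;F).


cover nerve:
  W12={p2} W14={p1,p14} W23={p3,p4,p13} W34={p5,p8}
C dims 4,4; δ0: rk 3, SNF 1^3
Ȟ^0: (4−3)−0=1 ⇒ Z
Ȟ^1: (4−0)−3=1 ⇒ Z
Ȟ^2: (0−0)−0=0 ⇒ 0

Ȟ^0 ≅ Z; Ȟ^1 ≅ Z; Ȟ^2 ≅ 0


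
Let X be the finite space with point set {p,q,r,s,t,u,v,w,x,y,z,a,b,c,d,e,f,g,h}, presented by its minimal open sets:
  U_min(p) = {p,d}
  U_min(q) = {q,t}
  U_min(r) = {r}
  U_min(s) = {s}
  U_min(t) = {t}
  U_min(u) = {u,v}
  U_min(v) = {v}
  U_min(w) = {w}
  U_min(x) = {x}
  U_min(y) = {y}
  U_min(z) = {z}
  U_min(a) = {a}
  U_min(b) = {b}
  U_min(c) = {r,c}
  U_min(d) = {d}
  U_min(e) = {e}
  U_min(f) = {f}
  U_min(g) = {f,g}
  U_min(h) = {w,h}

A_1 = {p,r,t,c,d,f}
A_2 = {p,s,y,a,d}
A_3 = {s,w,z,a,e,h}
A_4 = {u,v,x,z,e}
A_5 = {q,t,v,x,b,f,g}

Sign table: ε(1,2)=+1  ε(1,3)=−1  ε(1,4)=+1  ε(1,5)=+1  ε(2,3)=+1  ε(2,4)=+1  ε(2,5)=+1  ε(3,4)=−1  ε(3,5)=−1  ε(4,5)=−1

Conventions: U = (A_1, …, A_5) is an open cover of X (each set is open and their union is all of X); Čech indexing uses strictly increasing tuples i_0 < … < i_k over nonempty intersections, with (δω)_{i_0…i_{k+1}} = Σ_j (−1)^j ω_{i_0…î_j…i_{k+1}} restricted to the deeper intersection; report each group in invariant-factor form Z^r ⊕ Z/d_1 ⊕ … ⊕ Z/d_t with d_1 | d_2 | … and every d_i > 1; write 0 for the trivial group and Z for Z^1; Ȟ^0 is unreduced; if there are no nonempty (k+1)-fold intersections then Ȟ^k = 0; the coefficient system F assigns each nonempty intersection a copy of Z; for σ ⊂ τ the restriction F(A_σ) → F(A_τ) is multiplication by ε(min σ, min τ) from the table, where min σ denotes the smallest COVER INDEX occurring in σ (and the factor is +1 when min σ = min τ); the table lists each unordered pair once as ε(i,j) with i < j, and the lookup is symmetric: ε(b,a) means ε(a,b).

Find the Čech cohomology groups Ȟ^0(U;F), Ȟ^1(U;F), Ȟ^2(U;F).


intersection data:
  A12={p,d} A15={t,f} A23={s,a} A34={z,e} A45={v,x}
C dims 5,5; δ0: rk 4, SNF 1^4
Ȟ^0 = (5 − 4) − 0 = 1, so Ȟ^0 ≅ Z
Ȟ^1 = (5 − 0) − 4 = 1, so Ȟ^1 ≅ Z
Ȟ^2 = (0 − 0) − 0 = 0, so Ȟ^2 ≅ 0

Ȟ^0 = Z,  Ȟ^1 = Z,  Ȟ^2 = 0


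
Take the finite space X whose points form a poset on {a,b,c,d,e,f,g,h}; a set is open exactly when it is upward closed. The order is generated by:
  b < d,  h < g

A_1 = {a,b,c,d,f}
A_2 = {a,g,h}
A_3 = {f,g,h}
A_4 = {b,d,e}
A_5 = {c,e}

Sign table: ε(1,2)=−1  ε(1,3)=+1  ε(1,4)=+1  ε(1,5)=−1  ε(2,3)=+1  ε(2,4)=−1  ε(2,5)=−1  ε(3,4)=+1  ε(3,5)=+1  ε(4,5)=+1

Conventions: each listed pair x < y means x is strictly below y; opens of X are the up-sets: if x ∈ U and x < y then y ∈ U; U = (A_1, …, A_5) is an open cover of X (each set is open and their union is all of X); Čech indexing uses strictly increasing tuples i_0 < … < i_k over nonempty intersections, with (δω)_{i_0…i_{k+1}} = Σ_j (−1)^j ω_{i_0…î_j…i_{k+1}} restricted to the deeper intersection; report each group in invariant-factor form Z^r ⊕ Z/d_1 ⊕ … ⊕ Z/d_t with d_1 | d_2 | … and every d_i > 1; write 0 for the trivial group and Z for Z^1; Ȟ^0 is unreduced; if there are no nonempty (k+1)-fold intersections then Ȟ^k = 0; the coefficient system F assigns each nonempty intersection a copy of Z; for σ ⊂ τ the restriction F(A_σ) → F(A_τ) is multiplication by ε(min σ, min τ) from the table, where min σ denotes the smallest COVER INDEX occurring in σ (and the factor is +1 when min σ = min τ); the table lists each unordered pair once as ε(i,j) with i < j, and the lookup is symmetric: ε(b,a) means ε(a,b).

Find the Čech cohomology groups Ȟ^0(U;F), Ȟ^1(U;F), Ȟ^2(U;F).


cover nerve:
  A12={a} A13={f} A14={b,d} A15={c} A23={g,h} A45={e}
C dims 5,6; δ0: rk 5, SNF 1^4·2
Ȟ^0: (5−5)−0=0 ⇒ 0
Ȟ^1: (6−0)−5=1 plus torsion [2] ⇒ Z ⊕ Z/2
Ȟ^2: (0−0)−0=0 ⇒ 0

Ȟ^0(U;F) ≅ 0, Ȟ^1(U;F) ≅ Z ⊕ Z/2 and Ȟ^2(U;F) ≅ 0


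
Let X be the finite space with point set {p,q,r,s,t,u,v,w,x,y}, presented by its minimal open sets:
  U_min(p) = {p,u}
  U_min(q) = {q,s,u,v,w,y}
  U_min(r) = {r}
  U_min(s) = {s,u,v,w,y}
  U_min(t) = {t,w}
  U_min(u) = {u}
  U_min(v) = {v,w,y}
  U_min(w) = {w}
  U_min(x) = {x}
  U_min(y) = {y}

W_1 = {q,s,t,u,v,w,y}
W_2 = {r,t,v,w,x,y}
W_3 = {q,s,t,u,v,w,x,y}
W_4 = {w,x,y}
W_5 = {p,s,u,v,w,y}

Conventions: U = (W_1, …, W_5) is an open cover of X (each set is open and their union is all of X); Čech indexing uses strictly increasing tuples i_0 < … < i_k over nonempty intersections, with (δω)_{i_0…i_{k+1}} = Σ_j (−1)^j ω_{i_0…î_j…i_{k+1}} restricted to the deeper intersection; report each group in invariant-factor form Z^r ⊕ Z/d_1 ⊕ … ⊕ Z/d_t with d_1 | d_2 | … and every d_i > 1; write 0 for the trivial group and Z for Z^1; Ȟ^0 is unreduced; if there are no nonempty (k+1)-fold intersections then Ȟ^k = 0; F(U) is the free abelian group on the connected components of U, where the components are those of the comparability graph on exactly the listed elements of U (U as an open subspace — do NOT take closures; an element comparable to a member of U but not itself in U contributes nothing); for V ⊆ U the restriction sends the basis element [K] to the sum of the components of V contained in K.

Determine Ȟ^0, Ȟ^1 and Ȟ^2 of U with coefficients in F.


intersection data:
  W12={t,v,w,y} W13={q,s,t,u,v,w,y} W14={w,y} W15={s,u,v,w,y} W23={t,v,w,x,y} W24={w,x,y} W25={v,w,y} W34={w,x,y} W35={s,u,v,w,y} W45={w,y}
  W123={t,v,w,y} W124={w,y} W125={v,w,y} W134={w,y} W135={s,u,v,w,y} W145={w,y} W234={w,x,y} W235={v,w,y} W245={w,y} W345={w,y}
  W1234={w,y} W1235={v,w,y} W1245={w,y} W1345={w,y} W2345={w,y}
  W12345={w,y}
components per intersection:
  W1: {q,s,t,u,v,w,y}
  W2: {r} {t,v,w,y} {x}
  W3: {q,s,t,u,v,w,y} {x}
  W4: {w} {x} {y}
  W5: {p,s,u,v,w,y}
  W12: {t,v,w,y}
  W13: {q,s,t,u,v,w,y}
  W14: {w} {y}
  W15: {s,u,v,w,y}
  W23: {t,v,w,y} {x}
  W24: {w} {x} {y}
  W25: {v,w,y}
  W34: {w} {x} {y}
  W35: {s,u,v,w,y}
  W45: {w} {y}
  W123: {t,v,w,y}
  W124: {w} {y}
  W125: {v,w,y}
  W134: {w} {y}
  W135: {s,u,v,w,y}
  W145: {w} {y}
  W234: {w} {x} {y}
  W235: {v,w,y}
  W245: {w} {y}
  W345: {w} {y}
  W1234: {w} {y}
  W1235: {v,w,y}
  W1245: {w} {y}
  W1345: {w} {y}
  W2345: {w} {y}
  W12345: {w} {y}
C dims 10,17,17,9; δ0: rk 7, SNF 1^7; δ1: rk 10, SNF 1^10; δ2: rk 7, SNF 1^7
Ȟ^0 = (10 − 7) − 0 = 3, so Ȟ^0 ≅ Z^3
Ȟ^1 = (17 − 10) − 7 = 0, so Ȟ^1 ≅ 0
Ȟ^2 = (17 − 7) − 10 = 0, so Ȟ^2 ≅ 0

Ȟ^0(U;F) ≅ Z^3; Ȟ^1(U;F) ≅ 0; Ȟ^2(U;F) ≅ 0


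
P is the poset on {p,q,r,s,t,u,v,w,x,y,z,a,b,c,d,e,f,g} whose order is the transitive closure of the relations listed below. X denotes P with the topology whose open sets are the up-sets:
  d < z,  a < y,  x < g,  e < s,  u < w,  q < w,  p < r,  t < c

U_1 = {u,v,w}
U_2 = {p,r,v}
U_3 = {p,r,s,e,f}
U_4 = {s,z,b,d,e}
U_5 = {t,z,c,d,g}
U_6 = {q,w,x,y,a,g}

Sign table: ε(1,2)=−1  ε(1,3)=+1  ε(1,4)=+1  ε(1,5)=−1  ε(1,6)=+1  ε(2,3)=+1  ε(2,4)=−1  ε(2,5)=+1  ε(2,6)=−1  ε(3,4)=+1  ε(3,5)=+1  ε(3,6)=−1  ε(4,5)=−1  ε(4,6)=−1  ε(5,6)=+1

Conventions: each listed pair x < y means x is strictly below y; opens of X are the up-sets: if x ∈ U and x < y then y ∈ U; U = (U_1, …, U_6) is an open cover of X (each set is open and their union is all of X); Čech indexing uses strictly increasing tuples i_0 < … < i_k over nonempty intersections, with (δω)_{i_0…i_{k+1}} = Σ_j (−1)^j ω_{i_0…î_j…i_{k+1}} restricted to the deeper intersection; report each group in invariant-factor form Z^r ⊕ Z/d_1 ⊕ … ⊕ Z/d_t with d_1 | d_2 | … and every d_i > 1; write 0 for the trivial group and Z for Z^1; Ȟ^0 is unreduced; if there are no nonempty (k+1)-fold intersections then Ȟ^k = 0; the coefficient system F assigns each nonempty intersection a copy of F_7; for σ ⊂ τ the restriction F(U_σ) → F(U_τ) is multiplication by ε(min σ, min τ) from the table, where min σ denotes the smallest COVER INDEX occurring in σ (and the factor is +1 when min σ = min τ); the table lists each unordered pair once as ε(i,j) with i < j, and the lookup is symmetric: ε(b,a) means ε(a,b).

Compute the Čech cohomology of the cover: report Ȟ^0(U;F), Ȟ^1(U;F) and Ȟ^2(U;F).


nerve simplices:
  U12={v} U16={w} U23={p,r} U34={s,e} U45={z,d} U56={g}
C dims 6,6; δ0: rk_F7 5
degree 0: 6−5−0 = 1 → Ȟ^0 ≅ Z/7
degree 1: 6−0−5 = 1 → Ȟ^1 ≅ Z/7
degree 2: 0−0−0 = 0 → Ȟ^2 ≅ 0

Ȟ^0 ≅ Z/7, Ȟ^1 ≅ Z/7 and Ȟ^2 ≅ 0


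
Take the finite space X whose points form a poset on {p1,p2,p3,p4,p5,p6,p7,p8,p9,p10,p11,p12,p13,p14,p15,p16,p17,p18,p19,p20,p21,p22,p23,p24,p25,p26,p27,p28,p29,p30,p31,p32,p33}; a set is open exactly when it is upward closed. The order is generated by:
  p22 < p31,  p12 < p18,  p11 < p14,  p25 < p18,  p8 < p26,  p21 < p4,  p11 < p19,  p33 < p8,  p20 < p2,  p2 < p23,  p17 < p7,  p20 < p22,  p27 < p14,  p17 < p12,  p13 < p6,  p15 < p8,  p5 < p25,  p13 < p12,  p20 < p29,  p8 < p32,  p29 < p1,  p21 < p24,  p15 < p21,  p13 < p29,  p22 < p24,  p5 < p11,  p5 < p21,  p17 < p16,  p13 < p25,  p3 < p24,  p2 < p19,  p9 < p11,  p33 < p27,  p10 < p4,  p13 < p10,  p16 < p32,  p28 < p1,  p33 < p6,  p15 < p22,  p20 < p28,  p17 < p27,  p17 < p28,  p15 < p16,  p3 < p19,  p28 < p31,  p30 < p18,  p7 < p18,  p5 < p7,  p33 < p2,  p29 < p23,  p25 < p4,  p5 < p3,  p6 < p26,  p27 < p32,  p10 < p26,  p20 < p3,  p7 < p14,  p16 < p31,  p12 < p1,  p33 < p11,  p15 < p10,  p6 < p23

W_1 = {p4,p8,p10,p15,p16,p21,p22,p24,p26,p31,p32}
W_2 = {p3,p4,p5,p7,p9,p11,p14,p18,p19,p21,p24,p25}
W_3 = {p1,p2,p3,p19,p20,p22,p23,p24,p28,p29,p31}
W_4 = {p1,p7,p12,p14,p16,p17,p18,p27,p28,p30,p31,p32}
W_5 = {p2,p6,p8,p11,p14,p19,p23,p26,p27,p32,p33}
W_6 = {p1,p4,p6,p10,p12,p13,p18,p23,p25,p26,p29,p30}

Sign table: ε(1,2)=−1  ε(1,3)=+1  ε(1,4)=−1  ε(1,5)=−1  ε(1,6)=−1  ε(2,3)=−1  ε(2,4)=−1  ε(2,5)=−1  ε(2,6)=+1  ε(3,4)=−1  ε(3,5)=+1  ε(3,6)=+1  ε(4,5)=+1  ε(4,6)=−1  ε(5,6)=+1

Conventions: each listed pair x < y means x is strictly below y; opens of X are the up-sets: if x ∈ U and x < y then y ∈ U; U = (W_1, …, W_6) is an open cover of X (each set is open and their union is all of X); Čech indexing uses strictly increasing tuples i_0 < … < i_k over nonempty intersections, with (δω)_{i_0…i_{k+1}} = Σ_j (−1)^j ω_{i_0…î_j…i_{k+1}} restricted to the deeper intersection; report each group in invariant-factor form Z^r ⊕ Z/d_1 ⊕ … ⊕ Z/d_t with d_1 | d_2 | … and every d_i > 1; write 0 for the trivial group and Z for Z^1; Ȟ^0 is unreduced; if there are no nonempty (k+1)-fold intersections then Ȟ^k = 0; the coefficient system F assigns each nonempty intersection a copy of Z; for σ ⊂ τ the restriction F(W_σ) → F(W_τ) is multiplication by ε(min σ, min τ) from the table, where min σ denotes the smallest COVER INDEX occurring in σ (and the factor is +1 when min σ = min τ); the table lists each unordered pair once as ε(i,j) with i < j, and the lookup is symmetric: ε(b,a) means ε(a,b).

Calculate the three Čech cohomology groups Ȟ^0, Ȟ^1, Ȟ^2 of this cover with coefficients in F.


nonempty intersections:
  W12={p4,p21,p24} W13={p22,p24,p31} W14={p16,p31,p32} W15={p8,p26,p32} W16={p4,p10,p26} W23={p3,p19,p24} W24={p7,p14,p18} W25={p11,p14,p19} W26={p4,p18,p25} W34={p1,p28,p31} W35={p2,p19,p23} W36={p1,p23,p29} W45={p14,p27,p32} W46={p1,p12,p18,p30} W56={p6,p23,p26}
  W123={p24} W126={p4} W134={p31} W145={p32} W156={p26} W235={p19} W245={p14} W246={p18} W346={p1} W356={p23}
C dims 6,15,10; δ0: rk 6, SNF 1^5·2; δ1: rk 9, SNF 1^9
Ȟ^0: (6−6)−0=0 ⇒ 0
Ȟ^1: (15−9)−6=0 plus torsion [2] ⇒ Z/2
Ȟ^2: (10−0)−9=1 ⇒ Z

Ȟ^0 ≅ 0,  Ȟ^1 ≅ Z/2,  Ȟ^2 ≅ Z
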